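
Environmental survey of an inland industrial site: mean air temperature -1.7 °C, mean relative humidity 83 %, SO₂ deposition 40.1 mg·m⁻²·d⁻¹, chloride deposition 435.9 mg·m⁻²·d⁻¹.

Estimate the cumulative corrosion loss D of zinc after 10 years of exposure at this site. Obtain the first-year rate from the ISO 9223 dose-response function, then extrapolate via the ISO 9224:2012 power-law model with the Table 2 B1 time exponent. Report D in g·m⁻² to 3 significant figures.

zinc: f(T) = +0.038·(T−10) [T≤10 °C] = -0.4446
  SO₂ term: 0.0129·40.1^0.44·exp(0.046·83-0.4446) = 1.91
  Cl⁻ term: 0.0175·435.9^0.57·exp(0.008·83+0.085·-1.7) = 0.9399
  sum: 1.91 + 0.9399 → r_corr = 2.85 μm/a
Power-law: D(10) = r_corr · 10^0.813
  D(10) = 2.85 × 10^0.813 = 2.85 × 6.501 = 18.53 μm
  Mass loss = 18.53 μm × 7.14 g/cm³ = 132.3 g·m⁻²

D(10) = 132 g·m⁻²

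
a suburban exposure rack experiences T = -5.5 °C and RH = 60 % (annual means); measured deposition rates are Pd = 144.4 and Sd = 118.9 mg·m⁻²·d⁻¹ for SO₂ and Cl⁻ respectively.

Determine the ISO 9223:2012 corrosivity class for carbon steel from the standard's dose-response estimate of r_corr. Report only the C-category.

C2

carbon steel: T≤10 °C ⇒ hinge +0.150·(-5.5−10) = -2.3250
  Pd branch = 1.77·Pd^0.52·e^(0.02·RH+f) = 7.627 μm/a
  Sd branch = 0.102·Sd^0.62·e^(0.033·RH+0.04·T) = 11.47 μm/a
  r_corr = 7.627 + 11.47 = 19.1 μm/a
ISO 9223 Table 2 (carbon steel): 1.3 < 19.1 ≤ 25 μm/a ⇒ C2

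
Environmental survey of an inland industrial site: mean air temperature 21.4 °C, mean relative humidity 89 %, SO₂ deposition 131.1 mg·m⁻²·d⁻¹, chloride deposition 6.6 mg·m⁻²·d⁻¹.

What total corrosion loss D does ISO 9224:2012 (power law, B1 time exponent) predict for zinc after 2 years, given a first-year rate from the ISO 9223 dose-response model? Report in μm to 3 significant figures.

zinc: T>10 °C ⇒ hinge -0.071·(21.4−10) = -0.8094
  SO₂ term: 0.0129·131.1^0.44·exp(0.046·89-0.8094) = 2.943
  Cl⁻ term: 0.0175·6.6^0.57·exp(0.008·89+0.085·21.4) = 0.6447
  r_corr = 2.943 + 0.6447 = 3.588 μm/a
Long-term exponent b (ISO 9224 Table 2, B1) = 0.813
  D(2) = 3.588 × 2^0.813 = 3.588 × 1.757 = 6.303 μm

D(2) = 6.30 μm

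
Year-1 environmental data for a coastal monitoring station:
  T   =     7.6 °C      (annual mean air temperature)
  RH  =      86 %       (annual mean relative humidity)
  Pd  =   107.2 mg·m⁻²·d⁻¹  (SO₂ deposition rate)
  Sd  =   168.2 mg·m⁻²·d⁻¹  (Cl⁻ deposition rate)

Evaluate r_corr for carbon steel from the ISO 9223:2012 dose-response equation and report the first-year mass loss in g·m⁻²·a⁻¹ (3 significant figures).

r_corr = 1.06e+03 g·m⁻²·a⁻¹

carbon steel: temperature factor f = +0.150·(-2.4) = -0.3600
  Pd branch = 1.77·Pd^0.52·e^(0.02·RH+f) = 78.4 μm/a
  Cl⁻ term: 0.102·168.2^0.62·exp(0.033·86+0.04·7.6) = 56.65
  r_corr = 78.4 + 56.65 = 135 μm/a
Convert to mass loss: 135 μm/a × 7.85 g/cm³ = 1060 g·m⁻²·a⁻¹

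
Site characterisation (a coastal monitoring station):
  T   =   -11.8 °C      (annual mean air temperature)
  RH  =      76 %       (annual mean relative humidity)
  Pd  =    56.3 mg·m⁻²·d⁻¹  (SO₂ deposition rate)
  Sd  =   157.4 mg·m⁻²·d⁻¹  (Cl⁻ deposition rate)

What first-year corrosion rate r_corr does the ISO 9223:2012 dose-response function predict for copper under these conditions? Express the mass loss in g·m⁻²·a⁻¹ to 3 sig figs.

r_corr = 3.88 g·m⁻²·a⁻¹

copper: f(T) = +0.126·(T−10) [T≤10 °C] = -2.7468
  sulphur-dioxide contribution → 0.08587 μm/a
  chloride contribution → 0.3476 μm/a
  total first-year rate 0.4334 μm/a
Convert to mass loss: 0.4334 μm/a × 8.96 g/cm³ = 3.884 g·m⁻²·a⁻¹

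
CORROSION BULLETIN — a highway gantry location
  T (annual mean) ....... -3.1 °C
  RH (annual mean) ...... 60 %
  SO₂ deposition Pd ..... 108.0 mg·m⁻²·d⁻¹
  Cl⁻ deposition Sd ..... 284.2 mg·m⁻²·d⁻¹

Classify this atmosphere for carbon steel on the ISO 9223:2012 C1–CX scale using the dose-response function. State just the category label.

C3

carbon steel: f(T) = +0.150·(T−10) [T≤10 °C] = -1.9650
  sulphur-dioxide contribution → 9.4 μm/a
  chloride contribution → 21.67 μm/a
  ⇒ r_corr(carbon steel) = 31.07 μm/a
31.1 μm/a falls in (25, 50] for carbon steel → category C3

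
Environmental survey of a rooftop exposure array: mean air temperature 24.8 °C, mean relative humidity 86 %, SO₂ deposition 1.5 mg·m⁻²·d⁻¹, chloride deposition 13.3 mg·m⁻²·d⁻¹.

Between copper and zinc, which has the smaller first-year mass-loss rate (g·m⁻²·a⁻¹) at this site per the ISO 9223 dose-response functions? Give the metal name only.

zinc

copper: T>10 °C ⇒ hinge -0.080·(24.8−10) = -1.1840
  SO₂ term: 0.0053·1.5^0.26·exp(0.059·86-1.1840) = 0.288
  Cl⁻ term: 0.01025·13.3^0.27·exp(0.036·86+0.049·24.8) = 1.536
  sum: 0.288 + 1.536 → r_corr = 1.824 μm/a
  mass loss = 1.824 μm/a × 8.96 g/cm³ = 16.35 g·m⁻²·a⁻¹
zinc: temperature factor f = -0.071·(14.8) = -1.0508
  SO₂ term: 0.0129·1.5^0.44·exp(0.046·86-1.0508) = 0.2817
  Cl⁻ term: 0.0175·13.3^0.57·exp(0.008·86+0.085·24.8) = 1.253
  sum: 0.2817 + 1.253 → r_corr = 1.535 μm/a
  mass loss = 1.535 μm/a × 7.14 g/cm³ = 10.96 g·m⁻²·a⁻¹
Ordering by g·m⁻²·a⁻¹: copper (16.3) > zinc (11)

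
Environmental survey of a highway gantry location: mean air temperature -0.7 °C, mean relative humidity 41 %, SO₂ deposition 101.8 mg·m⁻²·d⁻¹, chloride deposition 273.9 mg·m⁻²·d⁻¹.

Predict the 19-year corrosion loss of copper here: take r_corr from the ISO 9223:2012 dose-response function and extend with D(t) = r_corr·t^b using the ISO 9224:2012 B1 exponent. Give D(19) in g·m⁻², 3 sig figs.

copper: f(T) = +0.126·(T−10) [T≤10 °C] = -1.3482
  SO₂ term: 0.0053·101.8^0.26·exp(0.059·41-1.3482) = 0.05144
  Sd branch = 0.01025·Sd^0.27·e^(0.036·RH+0.049·T) = 0.1972 μm/a
  sum: 0.05144 + 0.1972 → r_corr = 0.2487 μm/a
Long-term exponent b (ISO 9224 Table 2, B1) = 0.667
  D(19) = 0.2487 × 19^0.667 = 0.2487 × 7.127 = 1.772 μm
  Mass loss = 1.772 μm × 8.96 g/cm³ = 15.88 g·m⁻²

D(19) = 15.9 g·m⁻²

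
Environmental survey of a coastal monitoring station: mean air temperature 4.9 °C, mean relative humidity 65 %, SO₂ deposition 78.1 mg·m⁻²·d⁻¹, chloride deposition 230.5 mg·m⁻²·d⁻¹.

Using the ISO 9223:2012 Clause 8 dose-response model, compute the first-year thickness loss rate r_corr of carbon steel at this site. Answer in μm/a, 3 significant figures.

carbon steel: temperature factor f = +0.150·(-5.1) = -0.7650
  SO₂ term: 1.77·78.1^0.52·exp(0.02·65-0.7650) = 29.14
  Cl⁻ term: 0.102·230.5^0.62·exp(0.033·65+0.04·4.9) = 30.91
  r_corr = 29.14 + 30.91 = 60.05 μm/a

r_corr = 60.1 μm/a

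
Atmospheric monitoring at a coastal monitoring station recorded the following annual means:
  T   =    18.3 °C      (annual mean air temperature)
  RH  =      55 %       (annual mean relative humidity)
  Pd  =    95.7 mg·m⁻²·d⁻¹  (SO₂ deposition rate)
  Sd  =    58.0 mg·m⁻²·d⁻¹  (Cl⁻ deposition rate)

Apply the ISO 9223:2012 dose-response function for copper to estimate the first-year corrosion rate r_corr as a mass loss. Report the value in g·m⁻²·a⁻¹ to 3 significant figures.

copper: T>10 °C ⇒ hinge -0.080·(18.3−10) = -0.6640
  sulphur-dioxide contribution → 0.2292 μm/a
  chloride contribution → 0.5447 μm/a
  total first-year rate 0.7739 μm/a
Convert to mass loss: 0.7739 μm/a × 8.96 g/cm³ = 6.935 g·m⁻²·a⁻¹

r_corr = 6.93 g·m⁻²·a⁻¹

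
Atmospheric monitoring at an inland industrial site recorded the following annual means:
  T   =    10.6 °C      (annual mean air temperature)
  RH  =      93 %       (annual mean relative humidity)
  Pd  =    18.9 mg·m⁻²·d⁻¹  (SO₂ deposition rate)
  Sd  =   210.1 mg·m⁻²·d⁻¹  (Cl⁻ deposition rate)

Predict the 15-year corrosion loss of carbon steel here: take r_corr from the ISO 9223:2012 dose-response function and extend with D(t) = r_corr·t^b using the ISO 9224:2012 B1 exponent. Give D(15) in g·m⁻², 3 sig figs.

carbon steel: temperature factor f = -0.054·(0.6) = -0.0324
  Pd branch = 1.77·Pd^0.52·e^(0.02·RH+f) = 50.75 μm/a
  Cl⁻ term: 0.102·210.1^0.62·exp(0.033·93+0.04·10.6) = 92.36
  r_corr = 50.75 + 92.36 = 143.1 μm/a
Long-term exponent b (ISO 9224 Table 2, B1) = 0.523
  D(15) = 143.1 × 15^0.523 = 143.1 × 4.122 = 589.9 μm
  Mass loss = 589.9 μm × 7.85 g/cm³ = 4631 g·m⁻²

D(15) = 4.63e+03 g·m⁻²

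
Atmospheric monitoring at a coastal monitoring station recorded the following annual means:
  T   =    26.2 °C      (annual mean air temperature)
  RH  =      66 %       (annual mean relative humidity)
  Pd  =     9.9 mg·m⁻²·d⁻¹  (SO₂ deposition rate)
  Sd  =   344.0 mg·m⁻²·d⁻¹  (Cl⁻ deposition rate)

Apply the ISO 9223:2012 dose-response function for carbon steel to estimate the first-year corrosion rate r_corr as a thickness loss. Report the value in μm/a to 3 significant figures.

carbon steel: temperature factor f = -0.054·(16.2) = -0.8748
  sulphur-dioxide contribution → 9.1 μm/a
  chloride contribution → 96.01 μm/a
  total first-year rate 105.1 μm/a

r_corr = 105 μm/a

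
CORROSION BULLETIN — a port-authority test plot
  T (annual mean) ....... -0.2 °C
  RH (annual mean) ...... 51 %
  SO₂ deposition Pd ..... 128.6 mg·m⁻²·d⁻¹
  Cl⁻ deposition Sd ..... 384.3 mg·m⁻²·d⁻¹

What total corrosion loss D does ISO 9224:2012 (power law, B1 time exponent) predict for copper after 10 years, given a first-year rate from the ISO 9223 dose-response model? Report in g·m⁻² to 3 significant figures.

D(10) = 17.6 g·m⁻²

copper: temperature factor f = +0.126·(-10.2) = -1.2852
  sulphur-dioxide contribution → 0.105 μm/a
  chloride contribution → 0.3175 μm/a
  total first-year rate 0.4225 μm/a
Power-law: D(10) = r_corr · 10^0.667
  D(10) = 0.4225 × 10^0.667 = 0.4225 × 4.645 = 1.963 μm
  Mass loss = 1.963 μm × 8.96 g/cm³ = 17.58 g·m⁻²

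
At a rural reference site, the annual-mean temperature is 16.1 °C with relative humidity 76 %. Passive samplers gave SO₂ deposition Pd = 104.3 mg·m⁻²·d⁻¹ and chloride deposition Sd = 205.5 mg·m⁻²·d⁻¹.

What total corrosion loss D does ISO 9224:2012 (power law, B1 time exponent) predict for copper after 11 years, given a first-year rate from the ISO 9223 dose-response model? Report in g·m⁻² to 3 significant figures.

D(11) = 108 g·m⁻²

copper: temperature factor f = -0.080·(6.1) = -0.4880
  sulphur-dioxide contribution → 0.9649 μm/a
  chloride contribution → 1.466 μm/a
  total first-year rate 2.431 μm/a
Long-term exponent b (ISO 9224 Table 2, B1) = 0.667
  D(11) = 2.431 × 11^0.667 = 2.431 × 4.95 = 12.03 μm
  Mass loss = 12.03 μm × 8.96 g/cm³ = 107.8 g·m⁻²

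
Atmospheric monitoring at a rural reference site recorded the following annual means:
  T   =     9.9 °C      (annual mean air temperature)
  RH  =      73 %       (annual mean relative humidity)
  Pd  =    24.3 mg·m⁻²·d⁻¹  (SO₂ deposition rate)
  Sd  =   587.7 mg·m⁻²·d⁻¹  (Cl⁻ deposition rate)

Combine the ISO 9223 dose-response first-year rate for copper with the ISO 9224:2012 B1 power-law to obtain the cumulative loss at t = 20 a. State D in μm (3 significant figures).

D(20) = 16.1 μm

copper: temperature factor f = +0.126·(-0.1) = -0.0126
  sulphur-dioxide contribution → 0.8904 μm/a
  chloride contribution → 1.289 μm/a
  total first-year rate 2.18 μm/a
Long-term exponent b (ISO 9224 Table 2, B1) = 0.667
  D(20) = 2.18 × 20^0.667 = 2.18 × 7.375 = 16.08 μm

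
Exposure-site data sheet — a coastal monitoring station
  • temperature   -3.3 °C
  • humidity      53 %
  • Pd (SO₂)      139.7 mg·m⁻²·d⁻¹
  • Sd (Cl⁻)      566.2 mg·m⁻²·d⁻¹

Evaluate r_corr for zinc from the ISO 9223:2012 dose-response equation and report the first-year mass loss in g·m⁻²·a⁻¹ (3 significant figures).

zinc: temperature factor f = +0.038·(-13.3) = -0.5054
  Pd branch = 0.0129·Pd^0.44·e^(0.046·RH+f) = 0.7831 μm/a
  Sd branch = 0.0175·Sd^0.57·e^(0.008·RH+0.085·T) = 0.7491 μm/a
  r_corr = 0.7831 + 0.7491 = 1.532 μm/a
Convert to mass loss: 1.532 μm/a × 7.14 g/cm³ = 10.94 g·m⁻²·a⁻¹

r_corr = 10.9 g·m⁻²·a⁻¹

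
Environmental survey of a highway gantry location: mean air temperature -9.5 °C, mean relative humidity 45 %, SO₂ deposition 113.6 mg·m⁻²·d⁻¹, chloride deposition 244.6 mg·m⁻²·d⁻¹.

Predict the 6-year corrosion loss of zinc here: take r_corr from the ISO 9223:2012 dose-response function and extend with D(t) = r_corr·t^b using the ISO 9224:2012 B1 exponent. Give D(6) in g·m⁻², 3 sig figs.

D(6) = 19.9 g·m⁻²

zinc: T≤10 °C ⇒ hinge +0.038·(-9.5−10) = -0.7410
  Pd branch = 0.0129·Pd^0.44·e^(0.046·RH+f) = 0.391 μm/a
  Cl⁻ term: 0.0175·244.6^0.57·exp(0.008·45+0.085·-9.5) = 0.2571
  r_corr = 0.391 + 0.2571 = 0.6481 μm/a
Long-term exponent b (ISO 9224 Table 2, B1) = 0.813
  D(6) = 0.6481 × 6^0.813 = 0.6481 × 4.292 = 2.781 μm
  Mass loss = 2.781 μm × 7.14 g/cm³ = 19.86 g·m⁻²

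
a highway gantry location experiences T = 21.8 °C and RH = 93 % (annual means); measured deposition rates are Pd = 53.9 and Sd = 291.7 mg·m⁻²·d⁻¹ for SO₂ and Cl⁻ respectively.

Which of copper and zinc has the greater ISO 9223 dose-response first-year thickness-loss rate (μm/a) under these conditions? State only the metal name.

copper: temperature factor f = -0.080·(11.8) = -0.9440
  sulphur-dioxide contribution → 1.404 μm/a
  chloride contribution → 3.928 μm/a
  ⇒ r_corr(copper) = 5.333 μm/a
zinc: f(T) = -0.071·(T−10) [T>10 °C] = -0.8378
  sulphur-dioxide contribution → 2.326 μm/a
  chloride contribution → 5.969 μm/a
  total first-year rate 8.295 μm/a
Ordering by μm/a: zinc (8.29) > copper (5.33)

zinc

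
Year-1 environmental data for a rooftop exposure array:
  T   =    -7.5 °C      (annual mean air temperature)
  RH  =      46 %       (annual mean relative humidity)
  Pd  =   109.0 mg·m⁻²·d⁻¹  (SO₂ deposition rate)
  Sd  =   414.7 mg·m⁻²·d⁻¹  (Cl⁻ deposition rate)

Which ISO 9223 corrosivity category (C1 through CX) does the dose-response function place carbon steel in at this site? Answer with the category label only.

carbon steel: f(T) = +0.150·(T−10) [T≤10 °C] = -2.6250
  Pd branch = 1.77·Pd^0.52·e^(0.02·RH+f) = 3.689 μm/a
  Cl⁻ term: 0.102·414.7^0.62·exp(0.033·46+0.04·-7.5) = 14.47
  sum: 3.689 + 14.47 → r_corr = 18.16 μm/a
ISO 9223 Table 2 (carbon steel): 1.3 < 18.2 ≤ 25 μm/a ⇒ C2

C2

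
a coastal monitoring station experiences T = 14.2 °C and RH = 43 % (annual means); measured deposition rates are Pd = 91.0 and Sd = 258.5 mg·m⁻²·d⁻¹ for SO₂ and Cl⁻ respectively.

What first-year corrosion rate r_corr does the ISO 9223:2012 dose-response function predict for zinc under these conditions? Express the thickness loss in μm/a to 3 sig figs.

zinc: f(T) = -0.071·(T−10) [T>10 °C] = -0.2982
  sulphur-dioxide contribution → 0.5036 μm/a
  chloride contribution → 1.958 μm/a
  total first-year rate 2.461 μm/a

r_corr = 2.46 μm/a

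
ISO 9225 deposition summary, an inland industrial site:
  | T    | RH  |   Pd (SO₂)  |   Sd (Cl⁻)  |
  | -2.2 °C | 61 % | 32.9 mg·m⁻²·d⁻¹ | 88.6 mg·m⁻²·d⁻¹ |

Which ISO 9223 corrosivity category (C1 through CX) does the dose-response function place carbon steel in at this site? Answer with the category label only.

carbon steel: f(T) = +0.150·(T−10) [T≤10 °C] = -1.8300
  SO₂ term: 1.77·32.9^0.52·exp(0.02·61-1.8300) = 5.916
  Sd branch = 0.102·Sd^0.62·e^(0.033·RH+0.04·T) = 11.27 μm/a
  r_corr = 5.916 + 11.27 = 17.19 μm/a
ISO 9223 Table 2 (carbon steel): 1.3 < 17.2 ≤ 25 μm/a ⇒ C2

C2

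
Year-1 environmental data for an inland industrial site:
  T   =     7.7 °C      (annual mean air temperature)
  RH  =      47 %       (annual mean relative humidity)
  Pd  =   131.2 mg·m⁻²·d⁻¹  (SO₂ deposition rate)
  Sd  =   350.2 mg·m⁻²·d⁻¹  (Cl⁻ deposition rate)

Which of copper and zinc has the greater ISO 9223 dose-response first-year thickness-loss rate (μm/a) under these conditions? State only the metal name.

copper: temperature factor f = +0.126·(-2.3) = -0.2898
  sulphur-dioxide contribution → 0.2256 μm/a
  chloride contribution → 0.3948 μm/a
  ⇒ r_corr(copper) = 0.6204 μm/a
zinc: f(T) = +0.038·(T−10) [T≤10 °C] = -0.0874
  sulphur-dioxide contribution → 0.8779 μm/a
  chloride contribution → 1.383 μm/a
  ⇒ r_corr(zinc) = 2.261 μm/a
Ordering by μm/a: zinc (2.26) > copper (0.62)

zinc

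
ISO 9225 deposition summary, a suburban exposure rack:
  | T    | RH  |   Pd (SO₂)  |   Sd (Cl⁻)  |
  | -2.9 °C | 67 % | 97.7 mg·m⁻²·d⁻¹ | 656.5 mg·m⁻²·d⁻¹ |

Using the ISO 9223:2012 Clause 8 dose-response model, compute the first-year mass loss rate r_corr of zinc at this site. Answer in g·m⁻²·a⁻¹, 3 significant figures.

zinc: f(T) = +0.038·(T−10) [T≤10 °C] = -0.4902
  sulphur-dioxide contribution → 1.293 μm/a
  chloride contribution → 0.9432 μm/a
  ⇒ r_corr(zinc) = 2.237 μm/a
Convert to mass loss: 2.237 μm/a × 7.14 g/cm³ = 15.97 g·m⁻²·a⁻¹

r_corr = 16.0 g·m⁻²·a⁻¹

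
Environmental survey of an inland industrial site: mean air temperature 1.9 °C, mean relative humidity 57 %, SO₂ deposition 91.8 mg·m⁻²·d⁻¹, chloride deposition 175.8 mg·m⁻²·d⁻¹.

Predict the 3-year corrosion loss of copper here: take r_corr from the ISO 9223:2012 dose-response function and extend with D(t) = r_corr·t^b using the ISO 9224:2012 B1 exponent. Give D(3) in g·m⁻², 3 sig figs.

copper: temperature factor f = +0.126·(-8.1) = -1.0206
  Pd branch = 0.0053·Pd^0.26·e^(0.059·RH+f) = 0.1786 μm/a
  Sd branch = 0.01025·Sd^0.27·e^(0.036·RH+0.049·T) = 0.3536 μm/a
  r_corr = 0.1786 + 0.3536 = 0.5322 μm/a
ISO 9224: D(t) = r_corr · t^b with b = 0.667 (copper, B1)
  D(3) = 0.5322 × 3^0.667 = 0.5322 × 2.081 = 1.107 μm
  Mass loss = 1.107 μm × 8.96 g/cm³ = 9.922 g·m⁻²

D(3) = 9.92 g·m⁻²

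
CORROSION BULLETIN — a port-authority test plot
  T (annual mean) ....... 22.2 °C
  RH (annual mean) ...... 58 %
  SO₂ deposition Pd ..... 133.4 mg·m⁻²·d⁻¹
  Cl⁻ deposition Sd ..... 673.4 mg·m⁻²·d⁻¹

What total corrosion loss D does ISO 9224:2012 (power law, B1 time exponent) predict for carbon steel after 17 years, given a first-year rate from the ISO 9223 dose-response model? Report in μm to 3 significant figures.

D(17) = 583 μm

carbon steel: temperature factor f = -0.054·(12.2) = -0.6588
  Pd branch = 1.77·Pd^0.52·e^(0.02·RH+f) = 37.22 μm/a
  Cl⁻ term: 0.102·673.4^0.62·exp(0.033·58+0.04·22.2) = 95.28
  sum: 37.22 + 95.28 → r_corr = 132.5 μm/a
Long-term exponent b (ISO 9224 Table 2, B1) = 0.523
  D(17) = 132.5 × 17^0.523 = 132.5 × 4.401 = 583.1 μm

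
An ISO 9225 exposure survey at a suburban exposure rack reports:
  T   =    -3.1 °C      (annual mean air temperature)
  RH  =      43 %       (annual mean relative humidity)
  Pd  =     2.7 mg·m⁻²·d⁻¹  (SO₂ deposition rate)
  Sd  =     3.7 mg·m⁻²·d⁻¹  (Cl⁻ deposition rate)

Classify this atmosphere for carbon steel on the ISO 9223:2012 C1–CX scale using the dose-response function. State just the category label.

C2

carbon steel: T≤10 °C ⇒ hinge +0.150·(-3.1−10) = -1.9650
  sulphur-dioxide contribution → 0.9826 μm/a
  chloride contribution → 0.8381 μm/a
  total first-year rate 1.821 μm/a
ISO 9223 Table 2 (carbon steel): 1.3 < 1.82 ≤ 25 μm/a ⇒ C2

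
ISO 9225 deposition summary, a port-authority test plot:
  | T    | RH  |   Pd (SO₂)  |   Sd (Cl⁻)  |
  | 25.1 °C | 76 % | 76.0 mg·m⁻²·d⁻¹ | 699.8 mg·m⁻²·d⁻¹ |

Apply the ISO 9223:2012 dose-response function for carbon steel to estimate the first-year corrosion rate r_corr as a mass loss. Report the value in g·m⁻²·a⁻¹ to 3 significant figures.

carbon steel: temperature factor f = -0.054·(15.1) = -0.8154
  SO₂ term: 1.77·76.0^0.52·exp(0.02·76-0.8154) = 34.04
  Sd branch = 0.102·Sd^0.62·e^(0.033·RH+0.04·T) = 198.5 μm/a
  r_corr = 34.04 + 198.5 = 232.5 μm/a
Convert to mass loss: 232.5 μm/a × 7.85 g/cm³ = 1825 g·m⁻²·a⁻¹

r_corr = 1.83e+03 g·m⁻²·a⁻¹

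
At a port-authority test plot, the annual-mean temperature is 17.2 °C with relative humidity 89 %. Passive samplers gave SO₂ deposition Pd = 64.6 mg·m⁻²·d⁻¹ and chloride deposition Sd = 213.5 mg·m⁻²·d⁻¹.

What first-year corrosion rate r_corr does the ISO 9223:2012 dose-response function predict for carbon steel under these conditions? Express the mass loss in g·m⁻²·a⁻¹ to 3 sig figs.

r_corr = 1.32e+03 g·m⁻²·a⁻¹

carbon steel: temperature factor f = -0.054·(7.2) = -0.3888
  sulphur-dioxide contribution → 62.16 μm/a
  chloride contribution → 106.4 μm/a
  total first-year rate 168.6 μm/a
Convert to mass loss: 168.6 μm/a × 7.85 g/cm³ = 1324 g·m⁻²·a⁻¹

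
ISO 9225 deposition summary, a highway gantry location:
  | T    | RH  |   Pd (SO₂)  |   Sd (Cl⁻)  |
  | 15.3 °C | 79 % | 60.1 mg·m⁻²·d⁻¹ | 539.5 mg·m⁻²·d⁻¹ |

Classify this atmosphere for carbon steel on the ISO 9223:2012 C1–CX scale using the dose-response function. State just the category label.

C5

carbon steel: f(T) = -0.054·(T−10) [T>10 °C] = -0.2862
  Pd branch = 1.77·Pd^0.52·e^(0.02·RH+f) = 54.31 μm/a
  Cl⁻ term: 0.102·539.5^0.62·exp(0.033·79+0.04·15.3) = 126
  r_corr = 54.31 + 126 = 180.3 μm/a
180 μm/a falls in (80, 200] for carbon steel → category C5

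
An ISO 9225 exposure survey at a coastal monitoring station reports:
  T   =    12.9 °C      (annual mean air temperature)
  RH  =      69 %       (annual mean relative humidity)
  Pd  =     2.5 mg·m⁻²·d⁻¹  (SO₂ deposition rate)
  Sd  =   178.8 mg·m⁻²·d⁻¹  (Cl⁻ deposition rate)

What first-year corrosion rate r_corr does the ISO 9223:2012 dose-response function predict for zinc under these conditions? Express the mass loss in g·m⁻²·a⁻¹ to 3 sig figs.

zinc: f(T) = -0.071·(T−10) [T>10 °C] = -0.2059
  Pd branch = 0.0129·Pd^0.44·e^(0.046·RH+f) = 0.3756 μm/a
  Sd branch = 0.0175·Sd^0.57·e^(0.008·RH+0.085·T) = 1.749 μm/a
  sum: 0.3756 + 1.749 → r_corr = 2.125 μm/a
Convert to mass loss: 2.125 μm/a × 7.14 g/cm³ = 15.17 g·m⁻²·a⁻¹

r_corr = 15.2 g·m⁻²·a⁻¹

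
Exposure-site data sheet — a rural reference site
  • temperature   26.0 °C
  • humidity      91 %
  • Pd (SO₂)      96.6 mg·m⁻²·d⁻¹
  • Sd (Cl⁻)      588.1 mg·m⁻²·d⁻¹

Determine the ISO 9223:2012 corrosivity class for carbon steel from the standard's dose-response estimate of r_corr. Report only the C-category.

carbon steel: f(T) = -0.054·(T−10) [T>10 °C] = -0.8640
  sulphur-dioxide contribution → 49.58 μm/a
  chloride contribution → 303 μm/a
  ⇒ r_corr(carbon steel) = 352.6 μm/a
353 μm/a falls in (200, 700] for carbon steel → category CX

CX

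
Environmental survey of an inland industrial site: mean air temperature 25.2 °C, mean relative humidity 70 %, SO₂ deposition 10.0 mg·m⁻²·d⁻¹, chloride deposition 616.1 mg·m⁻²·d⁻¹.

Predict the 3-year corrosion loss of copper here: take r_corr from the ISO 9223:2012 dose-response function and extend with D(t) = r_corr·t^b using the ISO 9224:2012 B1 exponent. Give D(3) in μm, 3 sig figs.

copper: temperature factor f = -0.080·(15.2) = -1.2160
  SO₂ term: 0.0053·10.0^0.26·exp(0.059·70-1.2160) = 0.1778
  Cl⁻ term: 0.01025·616.1^0.27·exp(0.036·70+0.049·25.2) = 2.481
  sum: 0.1778 + 2.481 → r_corr = 2.659 μm/a
Long-term exponent b (ISO 9224 Table 2, B1) = 0.667
  D(3) = 2.659 × 3^0.667 = 2.659 × 2.081 = 5.532 μm

D(3) = 5.53 μm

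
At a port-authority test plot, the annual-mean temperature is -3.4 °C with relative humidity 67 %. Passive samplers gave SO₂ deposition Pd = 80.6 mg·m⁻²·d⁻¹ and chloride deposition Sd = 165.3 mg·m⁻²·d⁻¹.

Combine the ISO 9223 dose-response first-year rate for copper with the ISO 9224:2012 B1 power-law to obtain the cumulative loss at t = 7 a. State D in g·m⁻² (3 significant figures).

copper: T≤10 °C ⇒ hinge +0.126·(-3.4−10) = -1.6884
  SO₂ term: 0.0053·80.6^0.26·exp(0.059·67-1.6884) = 0.1597
  Sd branch = 0.01025·Sd^0.27·e^(0.036·RH+0.049·T) = 0.3844 μm/a
  sum: 0.1597 + 0.3844 → r_corr = 0.5442 μm/a
Power-law: D(7) = r_corr · 7^0.667
  D(7) = 0.5442 × 7^0.667 = 0.5442 × 3.662 = 1.993 μm
  Mass loss = 1.993 μm × 8.96 g/cm³ = 17.85 g·m⁻²

D(7) = 17.9 g·m⁻²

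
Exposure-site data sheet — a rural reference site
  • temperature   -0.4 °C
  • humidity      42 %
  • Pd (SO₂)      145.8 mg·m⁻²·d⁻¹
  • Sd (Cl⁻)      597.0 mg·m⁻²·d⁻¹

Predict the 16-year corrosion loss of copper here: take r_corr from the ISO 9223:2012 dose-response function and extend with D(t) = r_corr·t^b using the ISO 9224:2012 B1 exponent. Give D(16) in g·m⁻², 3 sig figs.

D(16) = 18.1 g·m⁻²

copper: T≤10 °C ⇒ hinge +0.126·(-0.4−10) = -1.3104
  sulphur-dioxide contribution → 0.06222 μm/a
  chloride contribution → 0.2561 μm/a
  ⇒ r_corr(copper) = 0.3183 μm/a
Power-law: D(16) = r_corr · 16^0.667
  D(16) = 0.3183 × 16^0.667 = 0.3183 × 6.355 = 2.023 μm
  Mass loss = 2.023 μm × 8.96 g/cm³ = 18.13 g·m⁻²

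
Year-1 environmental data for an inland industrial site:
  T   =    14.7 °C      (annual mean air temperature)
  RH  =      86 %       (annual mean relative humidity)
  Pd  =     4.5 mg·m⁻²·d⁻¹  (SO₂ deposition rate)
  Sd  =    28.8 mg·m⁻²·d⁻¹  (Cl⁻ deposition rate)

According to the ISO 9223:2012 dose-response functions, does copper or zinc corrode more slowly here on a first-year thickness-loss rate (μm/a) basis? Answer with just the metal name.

zinc

copper: temperature factor f = -0.080·(4.7) = -0.3760
  sulphur-dioxide contribution → 0.8599 μm/a
  chloride contribution → 1.154 μm/a
  total first-year rate 2.014 μm/a
zinc: T>10 °C ⇒ hinge -0.071·(14.7−10) = -0.3337
  sulphur-dioxide contribution → 0.9357 μm/a
  chloride contribution → 0.8248 μm/a
  total first-year rate 1.761 μm/a
Ordering by μm/a: copper (2.01) > zinc (1.76)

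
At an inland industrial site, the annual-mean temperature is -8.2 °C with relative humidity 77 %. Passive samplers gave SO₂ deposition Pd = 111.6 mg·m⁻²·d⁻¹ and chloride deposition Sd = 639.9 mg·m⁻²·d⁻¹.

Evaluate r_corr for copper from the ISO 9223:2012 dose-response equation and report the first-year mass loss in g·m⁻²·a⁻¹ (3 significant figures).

copper: temperature factor f = +0.126·(-18.2) = -2.2932
  Pd branch = 0.0053·Pd^0.26·e^(0.059·RH+f) = 0.1713 μm/a
  Cl⁻ term: 0.01025·639.9^0.27·exp(0.036·77+0.049·-8.2) = 0.6277
  sum: 0.1713 + 0.6277 → r_corr = 0.799 μm/a
Convert to mass loss: 0.799 μm/a × 8.96 g/cm³ = 7.159 g·m⁻²·a⁻¹

r_corr = 7.16 g·m⁻²·a⁻¹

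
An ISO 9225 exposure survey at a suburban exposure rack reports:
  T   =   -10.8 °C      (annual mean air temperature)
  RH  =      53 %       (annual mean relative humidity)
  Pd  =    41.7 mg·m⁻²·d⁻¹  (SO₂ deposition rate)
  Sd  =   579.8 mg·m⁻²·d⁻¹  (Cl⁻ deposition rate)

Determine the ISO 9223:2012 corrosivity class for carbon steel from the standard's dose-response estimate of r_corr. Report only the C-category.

C2

carbon steel: temperature factor f = +0.150·(-20.8) = -3.1200
  SO₂ term: 1.77·41.7^0.52·exp(0.02·53-3.1200) = 1.57
  Cl⁻ term: 0.102·579.8^0.62·exp(0.033·53+0.04·-10.8) = 19.67
  sum: 1.57 + 19.67 → r_corr = 21.24 μm/a
Category bounds: 1.3…25 μm/a bracket r_corr ⇒ C2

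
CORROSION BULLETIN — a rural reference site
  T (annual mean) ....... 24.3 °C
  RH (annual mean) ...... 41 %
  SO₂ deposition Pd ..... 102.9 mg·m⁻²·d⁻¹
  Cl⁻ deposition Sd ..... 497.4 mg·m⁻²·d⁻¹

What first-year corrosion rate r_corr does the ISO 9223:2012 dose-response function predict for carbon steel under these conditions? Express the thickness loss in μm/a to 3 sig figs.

carbon steel: T>10 °C ⇒ hinge -0.054·(24.3−10) = -0.7722
  SO₂ term: 1.77·102.9^0.52·exp(0.02·41-0.7722) = 20.66
  Cl⁻ term: 0.102·497.4^0.62·exp(0.033·41+0.04·24.3) = 49.01
  sum: 20.66 + 49.01 → r_corr = 69.67 μm/a

r_corr = 69.7 μm/a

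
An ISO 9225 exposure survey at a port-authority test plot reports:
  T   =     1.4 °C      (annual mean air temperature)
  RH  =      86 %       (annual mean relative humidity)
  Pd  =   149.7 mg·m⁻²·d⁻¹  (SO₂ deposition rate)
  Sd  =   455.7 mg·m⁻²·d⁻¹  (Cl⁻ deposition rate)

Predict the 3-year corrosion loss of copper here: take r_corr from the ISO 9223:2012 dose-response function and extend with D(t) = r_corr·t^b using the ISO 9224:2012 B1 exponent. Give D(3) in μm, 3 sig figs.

D(3) = 4.83 μm

copper: temperature factor f = +0.126·(-8.6) = -1.0836
  sulphur-dioxide contribution → 1.054 μm/a
  chloride contribution → 1.267 μm/a
  total first-year rate 2.321 μm/a
Long-term exponent b (ISO 9224 Table 2, B1) = 0.667
  D(3) = 2.321 × 3^0.667 = 2.321 × 2.081 = 4.831 μm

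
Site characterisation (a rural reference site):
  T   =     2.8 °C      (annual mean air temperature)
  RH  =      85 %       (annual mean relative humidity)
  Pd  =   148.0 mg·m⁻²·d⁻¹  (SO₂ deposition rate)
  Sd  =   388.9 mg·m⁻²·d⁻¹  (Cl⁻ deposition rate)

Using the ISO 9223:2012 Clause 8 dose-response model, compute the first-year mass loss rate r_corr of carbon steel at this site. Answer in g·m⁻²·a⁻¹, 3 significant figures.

r_corr = 944 g·m⁻²·a⁻¹

carbon steel: temperature factor f = +0.150·(-7.2) = -1.0800
  sulphur-dioxide contribution → 44.24 μm/a
  chloride contribution → 76.06 μm/a
  ⇒ r_corr(carbon steel) = 120.3 μm/a
Convert to mass loss: 120.3 μm/a × 7.85 g/cm³ = 944.3 g·m⁻²·a⁻¹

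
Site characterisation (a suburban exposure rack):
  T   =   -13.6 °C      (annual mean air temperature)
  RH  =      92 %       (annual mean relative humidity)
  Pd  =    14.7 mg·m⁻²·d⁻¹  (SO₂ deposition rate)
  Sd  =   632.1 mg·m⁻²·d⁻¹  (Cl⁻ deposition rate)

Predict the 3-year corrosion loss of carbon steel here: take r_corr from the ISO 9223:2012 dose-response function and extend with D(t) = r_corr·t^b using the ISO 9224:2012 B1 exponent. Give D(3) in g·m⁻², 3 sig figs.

D(3) = 955 g·m⁻²

carbon steel: T≤10 °C ⇒ hinge +0.150·(-13.6−10) = -3.5400
  SO₂ term: 1.77·14.7^0.52·exp(0.02·92-3.5400) = 1.308
  Cl⁻ term: 0.102·632.1^0.62·exp(0.033·92+0.04·-13.6) = 67.2
  sum: 1.308 + 67.2 → r_corr = 68.51 μm/a
ISO 9224: D(t) = r_corr · t^b with b = 0.523 (carbon steel, B1)
  D(3) = 68.51 × 3^0.523 = 68.51 × 1.776 = 121.7 μm
  Mass loss = 121.7 μm × 7.85 g/cm³ = 955.3 g·m⁻²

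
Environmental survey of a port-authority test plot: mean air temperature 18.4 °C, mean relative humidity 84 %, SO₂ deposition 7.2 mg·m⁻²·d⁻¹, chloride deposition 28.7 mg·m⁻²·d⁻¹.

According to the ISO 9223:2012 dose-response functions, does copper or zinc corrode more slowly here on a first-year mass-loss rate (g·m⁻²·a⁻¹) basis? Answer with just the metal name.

copper: T>10 °C ⇒ hinge -0.080·(18.4−10) = -0.6720
  sulphur-dioxide contribution → 0.6422 μm/a
  chloride contribution → 1.286 μm/a
  ⇒ r_corr(copper) = 1.928 μm/a
  mass loss = 1.928 μm/a × 8.96 g/cm³ = 17.28 g·m⁻²·a⁻¹
zinc: temperature factor f = -0.071·(8.4) = -0.5964
  sulphur-dioxide contribution → 0.8071 μm/a
  chloride contribution → 1.109 μm/a
  total first-year rate 1.917 μm/a
  mass loss = 1.917 μm/a × 7.14 g/cm³ = 13.68 g·m⁻²·a⁻¹
Ordering by g·m⁻²·a⁻¹: copper (17.3) > zinc (13.7)

zinc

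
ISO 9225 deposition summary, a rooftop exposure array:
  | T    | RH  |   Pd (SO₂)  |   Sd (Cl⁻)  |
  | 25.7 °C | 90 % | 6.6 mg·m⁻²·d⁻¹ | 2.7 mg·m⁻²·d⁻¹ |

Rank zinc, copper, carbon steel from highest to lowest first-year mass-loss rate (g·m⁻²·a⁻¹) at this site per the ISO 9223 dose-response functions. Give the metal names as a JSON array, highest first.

zinc: f(T) = -0.071·(T−10) [T>10 °C] = -1.1147
  SO₂ term: 0.0129·6.6^0.44·exp(0.046·90-1.1147) = 0.6096
  Sd branch = 0.0175·Sd^0.57·e^(0.008·RH+0.085·T) = 0.5628 μm/a
  r_corr = 0.6096 + 0.5628 = 1.172 μm/a
  mass loss = 1.172 μm/a × 7.14 g/cm³ = 8.371 g·m⁻²·a⁻¹
copper: f(T) = -0.080·(T−10) [T>10 °C] = -1.2560
  SO₂ term: 0.0053·6.6^0.26·exp(0.059·90-1.2560) = 0.4989
  Cl⁻ term: 0.01025·2.7^0.27·exp(0.036·90+0.049·25.7) = 1.206
  sum: 0.4989 + 1.206 → r_corr = 1.704 μm/a
  mass loss = 1.704 μm/a × 8.96 g/cm³ = 15.27 g·m⁻²·a⁻¹
carbon steel: f(T) = -0.054·(T−10) [T>10 °C] = -0.8478
  Pd branch = 1.77·Pd^0.52·e^(0.02·RH+f) = 12.24 μm/a
  Cl⁻ term: 0.102·2.7^0.62·exp(0.033·90+0.04·25.7) = 10.29
  r_corr = 12.24 + 10.29 = 22.53 μm/a
  mass loss = 22.53 μm/a × 7.85 g/cm³ = 176.8 g·m⁻²·a⁻¹
Ordering by g·m⁻²·a⁻¹: carbon steel (177) > copper (15.3) > zinc (8.37)

["carbon steel", "copper", "zinc"]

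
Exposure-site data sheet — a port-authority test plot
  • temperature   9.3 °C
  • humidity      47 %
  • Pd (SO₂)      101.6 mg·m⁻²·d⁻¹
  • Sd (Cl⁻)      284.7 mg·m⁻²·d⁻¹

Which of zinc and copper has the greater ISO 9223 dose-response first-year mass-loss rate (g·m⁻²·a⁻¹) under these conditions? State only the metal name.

zinc

zinc: f(T) = +0.038·(T−10) [T≤10 °C] = -0.0266
  Pd branch = 0.0129·Pd^0.44·e^(0.046·RH+f) = 0.8337 μm/a
  Sd branch = 0.0175·Sd^0.57·e^(0.008·RH+0.085·T) = 1.408 μm/a
  sum: 0.8337 + 1.408 → r_corr = 2.242 μm/a
  mass loss = 2.242 μm/a × 7.14 g/cm³ = 16.01 g·m⁻²·a⁻¹
copper: T≤10 °C ⇒ hinge +0.126·(9.3−10) = -0.0882
  Pd branch = 0.0053·Pd^0.26·e^(0.059·RH+f) = 0.2583 μm/a
  Sd branch = 0.01025·Sd^0.27·e^(0.036·RH+0.049·T) = 0.4038 μm/a
  r_corr = 0.2583 + 0.4038 = 0.662 μm/a
  mass loss = 0.662 μm/a × 8.96 g/cm³ = 5.932 g·m⁻²·a⁻¹
Ordering by g·m⁻²·a⁻¹: zinc (16) > copper (5.93)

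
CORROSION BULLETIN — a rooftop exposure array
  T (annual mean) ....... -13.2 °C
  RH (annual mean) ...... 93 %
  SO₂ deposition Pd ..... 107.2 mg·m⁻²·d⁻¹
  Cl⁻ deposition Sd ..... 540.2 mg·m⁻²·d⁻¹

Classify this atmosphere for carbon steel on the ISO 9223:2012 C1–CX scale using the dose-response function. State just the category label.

carbon steel: f(T) = +0.150·(T−10) [T≤10 °C] = -3.4800
  Pd branch = 1.77·Pd^0.52·e^(0.02·RH+f) = 3.982 μm/a
  Sd branch = 0.102·Sd^0.62·e^(0.033·RH+0.04·T) = 64.02 μm/a
  r_corr = 3.982 + 64.02 = 68 μm/a
Category bounds: 50…80 μm/a bracket r_corr ⇒ C4

C4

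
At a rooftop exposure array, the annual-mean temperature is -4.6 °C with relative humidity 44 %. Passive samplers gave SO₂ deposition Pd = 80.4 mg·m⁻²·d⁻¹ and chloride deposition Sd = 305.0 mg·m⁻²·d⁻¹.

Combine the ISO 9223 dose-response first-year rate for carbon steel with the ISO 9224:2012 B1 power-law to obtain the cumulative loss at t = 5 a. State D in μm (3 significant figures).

D(5) = 40.0 μm

carbon steel: T≤10 °C ⇒ hinge +0.150·(-4.6−10) = -2.1900
  SO₂ term: 1.77·80.4^0.52·exp(0.02·44-2.1900) = 4.675
  Sd branch = 0.102·Sd^0.62·e^(0.033·RH+0.04·T) = 12.58 μm/a
  sum: 4.675 + 12.58 → r_corr = 17.25 μm/a
Long-term exponent b (ISO 9224 Table 2, B1) = 0.523
  D(5) = 17.25 × 5^0.523 = 17.25 × 2.32 = 40.03 μm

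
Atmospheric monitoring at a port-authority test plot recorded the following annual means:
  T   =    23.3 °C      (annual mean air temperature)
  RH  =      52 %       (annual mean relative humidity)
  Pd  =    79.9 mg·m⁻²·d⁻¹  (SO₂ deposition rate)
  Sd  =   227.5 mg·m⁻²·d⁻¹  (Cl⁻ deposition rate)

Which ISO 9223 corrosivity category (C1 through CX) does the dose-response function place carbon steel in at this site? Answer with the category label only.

C4

carbon steel: f(T) = -0.054·(T−10) [T>10 °C] = -0.7182
  SO₂ term: 1.77·79.9^0.52·exp(0.02·52-0.7182) = 23.83
  Sd branch = 0.102·Sd^0.62·e^(0.033·RH+0.04·T) = 41.68 μm/a
  sum: 23.83 + 41.68 → r_corr = 65.51 μm/a
Category bounds: 50…80 μm/a bracket r_corr ⇒ C4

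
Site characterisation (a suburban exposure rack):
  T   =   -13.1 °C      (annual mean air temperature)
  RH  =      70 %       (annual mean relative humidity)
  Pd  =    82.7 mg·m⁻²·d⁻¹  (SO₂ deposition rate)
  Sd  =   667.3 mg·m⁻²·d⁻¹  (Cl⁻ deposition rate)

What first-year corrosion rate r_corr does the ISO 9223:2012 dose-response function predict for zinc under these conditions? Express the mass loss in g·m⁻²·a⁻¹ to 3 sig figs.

zinc: temperature factor f = +0.038·(-23.1) = -0.8778
  Pd branch = 0.0129·Pd^0.44·e^(0.046·RH+f) = 0.9365 μm/a
  Cl⁻ term: 0.0175·667.3^0.57·exp(0.008·70+0.085·-13.1) = 0.4098
  r_corr = 0.9365 + 0.4098 = 1.346 μm/a
Convert to mass loss: 1.346 μm/a × 7.14 g/cm³ = 9.612 g·m⁻²·a⁻¹

r_corr = 9.61 g·m⁻²·a⁻¹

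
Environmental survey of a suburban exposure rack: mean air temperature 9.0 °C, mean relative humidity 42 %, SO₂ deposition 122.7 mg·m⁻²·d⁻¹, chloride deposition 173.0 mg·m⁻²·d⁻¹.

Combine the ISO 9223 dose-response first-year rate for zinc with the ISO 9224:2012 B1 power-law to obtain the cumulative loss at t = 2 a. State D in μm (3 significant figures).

zinc: f(T) = +0.038·(T−10) [T≤10 °C] = -0.0380
  SO₂ term: 0.0129·122.7^0.44·exp(0.046·42-0.0380) = 0.7116
  Cl⁻ term: 0.0175·173.0^0.57·exp(0.008·42+0.085·9.0) = 0.9928
  sum: 0.7116 + 0.9928 → r_corr = 1.704 μm/a
Long-term exponent b (ISO 9224 Table 2, B1) = 0.813
  D(2) = 1.704 × 2^0.813 = 1.704 × 1.757 = 2.994 μm

D(2) = 2.99 μm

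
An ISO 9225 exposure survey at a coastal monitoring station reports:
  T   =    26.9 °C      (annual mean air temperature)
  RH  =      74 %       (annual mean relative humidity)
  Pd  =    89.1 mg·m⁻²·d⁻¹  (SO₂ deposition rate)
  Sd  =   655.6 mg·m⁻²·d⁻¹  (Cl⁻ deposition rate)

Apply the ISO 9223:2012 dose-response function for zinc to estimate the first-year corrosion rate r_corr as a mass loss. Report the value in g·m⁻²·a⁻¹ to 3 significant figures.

r_corr = 95.6 g·m⁻²·a⁻¹

zinc: temperature factor f = -0.071·(16.9) = -1.1999
  Pd branch = 0.0129·Pd^0.44·e^(0.046·RH+f) = 0.8429 μm/a
  Cl⁻ term: 0.0175·655.6^0.57·exp(0.008·74+0.085·26.9) = 12.55
  sum: 0.8429 + 12.55 → r_corr = 13.39 μm/a
Convert to mass loss: 13.39 μm/a × 7.14 g/cm³ = 95.62 g·m⁻²·a⁻¹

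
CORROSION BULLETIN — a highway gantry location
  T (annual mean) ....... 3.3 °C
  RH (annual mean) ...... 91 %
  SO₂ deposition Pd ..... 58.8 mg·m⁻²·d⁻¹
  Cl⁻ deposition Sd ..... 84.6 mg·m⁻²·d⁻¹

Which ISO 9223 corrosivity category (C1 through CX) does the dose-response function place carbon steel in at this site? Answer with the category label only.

carbon steel: T≤10 °C ⇒ hinge +0.150·(3.3−10) = -1.0050
  SO₂ term: 1.77·58.8^0.52·exp(0.02·91-1.0050) = 33.27
  Sd branch = 0.102·Sd^0.62·e^(0.033·RH+0.04·T) = 36.74 μm/a
  sum: 33.27 + 36.74 → r_corr = 70 μm/a
ISO 9223 Table 2 (carbon steel): 50 < 70 ≤ 80 μm/a ⇒ C4

C4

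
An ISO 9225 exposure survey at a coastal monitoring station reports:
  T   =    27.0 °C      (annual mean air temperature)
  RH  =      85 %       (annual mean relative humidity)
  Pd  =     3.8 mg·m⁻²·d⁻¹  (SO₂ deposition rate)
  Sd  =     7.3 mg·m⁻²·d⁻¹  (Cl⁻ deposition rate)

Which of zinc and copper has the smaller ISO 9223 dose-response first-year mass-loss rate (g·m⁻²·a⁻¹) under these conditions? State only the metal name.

zinc: T>10 °C ⇒ hinge -0.071·(27.0−10) = -1.2070
  Pd branch = 0.0129·Pd^0.44·e^(0.046·RH+f) = 0.3464 μm/a
  Sd branch = 0.0175·Sd^0.57·e^(0.008·RH+0.085·T) = 1.065 μm/a
  r_corr = 0.3464 + 1.065 = 1.411 μm/a
  mass loss = 1.411 μm/a × 7.14 g/cm³ = 10.07 g·m⁻²·a⁻¹
copper: T>10 °C ⇒ hinge -0.080·(27.0−10) = -1.3600
  Pd branch = 0.0053·Pd^0.26·e^(0.059·RH+f) = 0.29 μm/a
  Cl⁻ term: 0.01025·7.3^0.27·exp(0.036·85+0.049·27.0) = 1.404
  r_corr = 0.29 + 1.404 = 1.694 μm/a
  mass loss = 1.694 μm/a × 8.96 g/cm³ = 15.18 g·m⁻²·a⁻¹
Ordering by g·m⁻²·a⁻¹: copper (15.2) > zinc (10.1)

zinc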